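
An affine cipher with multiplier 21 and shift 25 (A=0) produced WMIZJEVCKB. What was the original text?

LNTAYZGPDK

The inverse of 21 mod 26 is 5, since 21·5=105≡1. Apply D(y)=5·(y−25) mod 26:
W(22): 5·(22−25)=-15≡11 → L
M(12): 5·(12−25)=-65≡13 → N
I(8): 5·(8−25)=-85≡19 → T
Z(25): 5·(25−25)=0 → A
J(9): 5·(9−25)=-80≡24 → Y
E(4): 5·(4−25)=-105≡25 → Z
V(21): 5·(21−25)=-20≡6 → G
C(2): 5·(2−25)=-115≡15 → P
K(10): 5·(10−25)=-75≡3 → D
B(1): 5·(1−25)=-120≡10 → K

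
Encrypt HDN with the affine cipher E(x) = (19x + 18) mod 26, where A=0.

H(7): 19·7+18=151≡21 → V
D(3): 19·3+18=75≡23 → X
N(13): 19·13+18=265≡5 → F

VXF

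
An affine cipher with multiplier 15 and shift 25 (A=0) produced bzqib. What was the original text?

The inverse of 15 mod 26 is 7, since 15·7=105≡1. Apply D(y)=7·(y−25) mod 26:
b(1): 7·(1−25)=-168≡14 → o
z(25): 7·(25−25)=0 → a
q(16): 7·(16−25)=-63≡15 → p
i(8): 7·(8−25)=-119≡11 → l
b(1): 7·(1−25)=-168≡14 → o

oaplo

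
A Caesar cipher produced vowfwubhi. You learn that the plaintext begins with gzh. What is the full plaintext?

gzhqhfmst

From the crib: v(21)−g(6)=15, so the shift is 15.
Subtract 15 from each ciphertext letter:
v(21): 21−15=6 → g
o(14): 14−15=-1≡25 → z
w(22): 22−15=7 → h
f(5): 5−15=-10≡16 → q
w(22): 22−15=7 → h
u(20): 20−15=5 → f
b(1): 1−15=-14≡12 → m
h(7): 7−15=-8≡18 → s
i(8): 8−15=-7≡19 → t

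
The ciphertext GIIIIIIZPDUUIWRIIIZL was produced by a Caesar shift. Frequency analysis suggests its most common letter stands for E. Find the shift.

4

The most frequent ciphertext letter is I (appears 10 times).
I is position 8; E is position 4.
Shift = 4.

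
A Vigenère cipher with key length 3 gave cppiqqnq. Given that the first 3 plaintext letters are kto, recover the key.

swb

Subtract each crib letter from the matching ciphertext letter (mod 26):
c(2)−k(10)=-8≡18 → s
p(15)−t(19)=-4≡22 → w
p(15)−o(14)=1 → b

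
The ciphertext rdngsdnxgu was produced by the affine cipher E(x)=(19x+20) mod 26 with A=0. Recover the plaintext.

tvbcevbhca

The inverse of 19 mod 26 is 11, since 19·11=209≡1. Apply D(y)=11·(y−20) mod 26:
r(17): 11·(17−20)=-33≡19 → t
d(3): 11·(3−20)=-187≡21 → v
n(13): 11·(13−20)=-77≡1 → b
g(6): 11·(6−20)=-154≡2 → c
s(18): 11·(18−20)=-22≡4 → e
d(3): 11·(3−20)=-187≡21 → v
n(13): 11·(13−20)=-77≡1 → b
x(23): 11·(23−20)=33≡7 → h
g(6): 11·(6−20)=-154≡2 → c
u(20): 11·(20−20)=0 → a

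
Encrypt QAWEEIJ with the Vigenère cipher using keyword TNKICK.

Repeat the key across the message: TNKICKT
Q(16)+T(19): 35≡9 → J
A(0)+N(13): 13 → N
W(22)+K(10): 32≡6 → G
E(4)+I(8): 12 → M
E(4)+C(2): 6 → G
I(8)+K(10): 18 → S
J(9)+T(19): 28≡2 → C

JNGMGSC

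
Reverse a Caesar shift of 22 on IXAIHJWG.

MBEMLNAK

I(8): 8−22=-14≡12 → M
X(23): 23−22=1 → B
A(0): 0−22=-22≡4 → E
I(8): 8−22=-14≡12 → M
H(7): 7−22=-15≡11 → L
J(9): 9−22=-13≡13 → N
W(22): 22−22=0 → A
G(6): 6−22=-16≡10 → K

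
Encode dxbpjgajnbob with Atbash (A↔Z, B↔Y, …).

wcykqtzqmyly

d(3) → w(22)
x(23) → c(2)
b(1) → y(24)
p(15) → k(10)
j(9) → q(16)
g(6) → t(19)
a(0) → z(25)
j(9) → q(16)
n(13) → m(12)
b(1) → y(24)
o(14) → l(11)
b(1) → y(24)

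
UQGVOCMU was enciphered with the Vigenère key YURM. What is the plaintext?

Repeat the key across the ciphertext: YURMYURM
U(20)−Y(24): -4≡22 → W
Q(16)−U(20): -4≡22 → W
G(6)−R(17): -11≡15 → P
V(21)−M(12): 9 → J
O(14)−Y(24): -10≡16 → Q
C(2)−U(20): -18≡8 → I
M(12)−R(17): -5≡21 → V
U(20)−M(12): 8 → I

WWPJQIVI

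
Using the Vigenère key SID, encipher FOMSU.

Repeat the key across the message: SIDSI
F(5)+S(18): 23 → X
O(14)+I(8): 22 → W
M(12)+D(3): 15 → P
S(18)+S(18): 36≡10 → K
U(20)+I(8): 28≡2 → C

XWPKC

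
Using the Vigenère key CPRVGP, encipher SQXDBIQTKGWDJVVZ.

Repeat the key across the message: CPRVGPCPRVGPCPRV
S(18)+C(2): 20 → U
Q(16)+P(15): 31≡5 → F
X(23)+R(17): 40≡14 → O
D(3)+V(21): 24 → Y
B(1)+G(6): 7 → H
I(8)+P(15): 23 → X
Q(16)+C(2): 18 → S
T(19)+P(15): 34≡8 → I
K(10)+R(17): 27≡1 → B
G(6)+V(21): 27≡1 → B
W(22)+G(6): 28≡2 → C
D(3)+P(15): 18 → S
J(9)+C(2): 11 → L
V(21)+P(15): 36≡10 → K
V(21)+R(17): 38≡12 → M
Z(25)+V(21): 46≡20 → U

UFOYHXSIBBCSLKMU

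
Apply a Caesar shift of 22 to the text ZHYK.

VDUG

Z(25): 25+22=47≡21 → V
H(7): 7+22=29≡3 → D
Y(24): 24+22=46≡20 → U
K(10): 10+22=32≡6 → G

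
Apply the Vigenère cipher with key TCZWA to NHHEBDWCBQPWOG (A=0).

Repeat the key across the message: TCZWATCZWATCZW
N(13)+T(19): 32≡6 → G
H(7)+C(2): 9 → J
H(7)+Z(25): 32≡6 → G
E(4)+W(22): 26≡0 → A
B(1)+A(0): 1 → B
D(3)+T(19): 22 → W
W(22)+C(2): 24 → Y
C(2)+Z(25): 27≡1 → B
B(1)+W(22): 23 → X
Q(16)+A(0): 16 → Q
P(15)+T(19): 34≡8 → I
W(22)+C(2): 24 → Y
O(14)+Z(25): 39≡13 → N
G(6)+W(22): 28≡2 → C

GJGABWYBXQIYNC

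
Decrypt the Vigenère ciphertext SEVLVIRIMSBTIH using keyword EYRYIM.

Repeat the key across the ciphertext: EYRYIMEYRYIMEY
S(18)−E(4): 14 → O
E(4)−Y(24): -20≡6 → G
V(21)−R(17): 4 → E
L(11)−Y(24): -13≡13 → N
V(21)−I(8): 13 → N
I(8)−M(12): -4≡22 → W
R(17)−E(4): 13 → N
I(8)−Y(24): -16≡10 → K
M(12)−R(17): -5≡21 → V
S(18)−Y(24): -6≡20 → U
B(1)−I(8): -7≡19 → T
T(19)−M(12): 7 → H
I(8)−E(4): 4 → E
H(7)−Y(24): -17≡9 → J

OGENNWNKVUTHEJ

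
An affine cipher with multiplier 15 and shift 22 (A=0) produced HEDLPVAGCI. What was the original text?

The inverse of 15 mod 26 is 7, since 15·7=105≡1. Apply D(y)=7·(y−22) mod 26:
H(7): 7·(7−22)=-105≡25 → Z
E(4): 7·(4−22)=-126≡4 → E
D(3): 7·(3−22)=-133≡23 → X
L(11): 7·(11−22)=-77≡1 → B
P(15): 7·(15−22)=-49≡3 → D
V(21): 7·(21−22)=-7≡19 → T
A(0): 7·(0−22)=-154≡2 → C
G(6): 7·(6−22)=-112≡18 → S
C(2): 7·(2−22)=-140≡16 → Q
I(8): 7·(8−22)=-98≡6 → G

ZEXBDTCSQG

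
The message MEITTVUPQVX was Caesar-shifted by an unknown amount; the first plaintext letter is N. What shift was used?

From the crib: M(12)−N(13)=-1≡25, so the shift is 25.

25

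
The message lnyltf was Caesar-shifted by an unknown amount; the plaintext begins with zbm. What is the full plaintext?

From the crib: l(11)−z(25)=-14≡12, so the shift is 12.
Subtract 12 from each ciphertext letter:
l(11): 11−12=-1≡25 → z
n(13): 13−12=1 → b
y(24): 24−12=12 → m
l(11): 11−12=-1≡25 → z
t(19): 19−12=7 → h
f(5): 5−12=-7≡19 → t

zbmzht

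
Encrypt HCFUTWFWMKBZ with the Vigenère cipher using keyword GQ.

Repeat the key across the message: GQGQGQGQGQGQ
H(7)+G(6): 13 → N
C(2)+Q(16): 18 → S
F(5)+G(6): 11 → L
U(20)+Q(16): 36≡10 → K
T(19)+G(6): 25 → Z
W(22)+Q(16): 38≡12 → M
F(5)+G(6): 11 → L
W(22)+Q(16): 38≡12 → M
M(12)+G(6): 18 → S
K(10)+Q(16): 26≡0 → A
B(1)+G(6): 7 → H
Z(25)+Q(16): 41≡15 → P

NSLKZMLMSAHP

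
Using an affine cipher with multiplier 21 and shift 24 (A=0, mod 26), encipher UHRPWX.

U(20): 21·20+24=444≡2 → C
H(7): 21·7+24=171≡15 → P
R(17): 21·17+24=381≡17 → R
P(15): 21·15+24=339≡1 → B
W(22): 21·22+24=486≡18 → S
X(23): 21·23+24=507≡13 → N

CPRBSN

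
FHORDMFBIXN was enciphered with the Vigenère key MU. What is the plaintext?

TNCXRSTHWDB

Repeat the key across the ciphertext: MUMUMUMUMUM
F(5)−M(12): -7≡19 → T
H(7)−U(20): -13≡13 → N
O(14)−M(12): 2 → C
R(17)−U(20): -3≡23 → X
D(3)−M(12): -9≡17 → R
M(12)−U(20): -8≡18 → S
F(5)−M(12): -7≡19 → T
B(1)−U(20): -19≡7 → H
I(8)−M(12): -4≡22 → W
X(23)−U(20): 3 → D
N(13)−M(12): 1 → B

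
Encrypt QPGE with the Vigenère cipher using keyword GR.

WGMV

Repeat the key across the message: GRGR
Q(16)+G(6): 22 → W
P(15)+R(17): 32≡6 → G
G(6)+G(6): 12 → M
E(4)+R(17): 21 → V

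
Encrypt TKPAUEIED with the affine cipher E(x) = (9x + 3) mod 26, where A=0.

SPIDBNXNE

T(19): 9·19+3=174≡18 → S
K(10): 9·10+3=93≡15 → P
P(15): 9·15+3=138≡8 → I
A(0): 9·0+3=3 → D
U(20): 9·20+3=183≡1 → B
E(4): 9·4+3=39≡13 → N
I(8): 9·8+3=75≡23 → X
E(4): 9·4+3=39≡13 → N
D(3): 9·3+3=30≡4 → E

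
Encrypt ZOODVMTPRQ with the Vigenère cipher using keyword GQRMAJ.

FEFPVVZFIC

Repeat the key across the message: GQRMAJGQRM
Z(25)+G(6): 31≡5 → F
O(14)+Q(16): 30≡4 → E
O(14)+R(17): 31≡5 → F
D(3)+M(12): 15 → P
V(21)+A(0): 21 → V
M(12)+J(9): 21 → V
T(19)+G(6): 25 → Z
P(15)+Q(16): 31≡5 → F
R(17)+R(17): 34≡8 → I
Q(16)+M(12): 28≡2 → C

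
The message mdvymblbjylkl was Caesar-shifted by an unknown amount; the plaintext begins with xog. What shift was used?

From the crib: m(12)−x(23)=-11≡15, so the shift is 15.

15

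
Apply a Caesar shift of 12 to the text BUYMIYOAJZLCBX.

NGKYUKAMVLXONJ

B(1): 1+12=13 → N
U(20): 20+12=32≡6 → G
Y(24): 24+12=36≡10 → K
M(12): 12+12=24 → Y
I(8): 8+12=20 → U
Y(24): 24+12=36≡10 → K
O(14): 14+12=26≡0 → A
A(0): 0+12=12 → M
J(9): 9+12=21 → V
Z(25): 25+12=37≡11 → L
L(11): 11+12=23 → X
C(2): 2+12=14 → O
B(1): 1+12=13 → N
X(23): 23+12=35≡9 → J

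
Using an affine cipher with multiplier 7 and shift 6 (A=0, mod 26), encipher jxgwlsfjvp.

rlwefcprxh

j(9): 7·9+6=69≡17 → r
x(23): 7·23+6=167≡11 → l
g(6): 7·6+6=48≡22 → w
w(22): 7·22+6=160≡4 → e
l(11): 7·11+6=83≡5 → f
s(18): 7·18+6=132≡2 → c
f(5): 7·5+6=41≡15 → p
j(9): 7·9+6=69≡17 → r
v(21): 7·21+6=153≡23 → x
p(15): 7·15+6=111≡7 → h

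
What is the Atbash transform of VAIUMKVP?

V(21) → E(4)
A(0) → Z(25)
I(8) → R(17)
U(20) → F(5)
M(12) → N(13)
K(10) → P(15)
V(21) → E(4)
P(15) → K(10)

EZRFNPEK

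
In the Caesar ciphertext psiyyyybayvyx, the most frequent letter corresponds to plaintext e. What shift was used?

20

The most frequent ciphertext letter is y (appears 6 times).
y is position 24; e is position 4.
Shift = 20.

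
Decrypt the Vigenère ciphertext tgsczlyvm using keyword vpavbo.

yrshyxdgm

Repeat the key across the ciphertext: vpavbovpa
t(19)−v(21): -2≡24 → y
g(6)−p(15): -9≡17 → r
s(18)−a(0): 18 → s
c(2)−v(21): -19≡7 → h
z(25)−b(1): 24 → y
l(11)−o(14): -3≡23 → x
y(24)−v(21): 3 → d
v(21)−p(15): 6 → g
m(12)−a(0): 12 → m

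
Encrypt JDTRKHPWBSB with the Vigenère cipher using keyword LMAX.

UPTOVTPTMEB

Repeat the key across the message: LMAXLMAXLMA
J(9)+L(11): 20 → U
D(3)+M(12): 15 → P
T(19)+A(0): 19 → T
R(17)+X(23): 40≡14 → O
K(10)+L(11): 21 → V
H(7)+M(12): 19 → T
P(15)+A(0): 15 → P
W(22)+X(23): 45≡19 → T
B(1)+L(11): 12 → M
S(18)+M(12): 30≡4 → E
B(1)+A(0): 1 → B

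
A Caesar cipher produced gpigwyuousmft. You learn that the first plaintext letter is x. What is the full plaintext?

xgzxnplfljdwk

From the crib: g(6)−x(23)=-17≡9, so the shift is 9.
Subtract 9 from each ciphertext letter:
g(6): 6−9=-3≡23 → x
p(15): 15−9=6 → g
i(8): 8−9=-1≡25 → z
g(6): 6−9=-3≡23 → x
w(22): 22−9=13 → n
y(24): 24−9=15 → p
u(20): 20−9=11 → l
o(14): 14−9=5 → f
u(20): 20−9=11 → l
s(18): 18−9=9 → j
m(12): 12−9=3 → d
f(5): 5−9=-4≡22 → w
t(19): 19−9=10 → k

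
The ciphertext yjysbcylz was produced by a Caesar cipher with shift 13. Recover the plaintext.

lwlfoplym

y(24): 24−13=11 → l
j(9): 9−13=-4≡22 → w
y(24): 24−13=11 → l
s(18): 18−13=5 → f
b(1): 1−13=-12≡14 → o
c(2): 2−13=-11≡15 → p
y(24): 24−13=11 → l
l(11): 11−13=-2≡24 → y
z(25): 25−13=12 → m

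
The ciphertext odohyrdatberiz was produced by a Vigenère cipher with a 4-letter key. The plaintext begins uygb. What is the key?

Subtract each crib letter from the matching ciphertext letter (mod 26):
o(14)−u(20)=-6≡20 → u
d(3)−y(24)=-21≡5 → f
o(14)−g(6)=8 → i
h(7)−b(1)=6 → g

ufig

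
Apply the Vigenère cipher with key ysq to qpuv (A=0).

Repeat the key across the message: ysqy
q(16)+y(24): 40≡14 → o
p(15)+s(18): 33≡7 → h
u(20)+q(16): 36≡10 → k
v(21)+y(24): 45≡19 → t

ohkt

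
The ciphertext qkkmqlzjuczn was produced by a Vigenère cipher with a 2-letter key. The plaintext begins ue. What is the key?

Subtract each crib letter from the matching ciphertext letter (mod 26):
q(16)−u(20)=-4≡22 → w
k(10)−e(4)=6 → g

wg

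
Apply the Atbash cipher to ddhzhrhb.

d(3) → w(22)
d(3) → w(22)
h(7) → s(18)
z(25) → a(0)
h(7) → s(18)
r(17) → i(8)
h(7) → s(18)
b(1) → y(24)

wwsasisy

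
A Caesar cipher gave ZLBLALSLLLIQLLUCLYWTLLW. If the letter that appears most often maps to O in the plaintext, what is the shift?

23

The most frequent ciphertext letter is L (appears 11 times).
L is position 11; O is position 14.
Shift = -3≡23.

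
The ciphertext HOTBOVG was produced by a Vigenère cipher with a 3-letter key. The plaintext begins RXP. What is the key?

QRE

Subtract each crib letter from the matching ciphertext letter (mod 26):
H(7)−R(17)=-10≡16 → Q
O(14)−X(23)=-9≡17 → R
T(19)−P(15)=4 → E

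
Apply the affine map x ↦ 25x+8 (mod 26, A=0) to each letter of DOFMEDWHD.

FUDWEFMBF

D(3): 25·3+8=83≡5 → F
O(14): 25·14+8=358≡20 → U
F(5): 25·5+8=133≡3 → D
M(12): 25·12+8=308≡22 → W
E(4): 25·4+8=108≡4 → E
D(3): 25·3+8=83≡5 → F
W(22): 25·22+8=558≡12 → M
H(7): 25·7+8=183≡1 → B
D(3): 25·3+8=83≡5 → F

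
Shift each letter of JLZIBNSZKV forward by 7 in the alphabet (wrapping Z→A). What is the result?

QSGPIUZGRC

J(9): 9+7=16 → Q
L(11): 11+7=18 → S
Z(25): 25+7=32≡6 → G
I(8): 8+7=15 → P
B(1): 1+7=8 → I
N(13): 13+7=20 → U
S(18): 18+7=25 → Z
Z(25): 25+7=32≡6 → G
K(10): 10+7=17 → R
V(21): 21+7=28≡2 → C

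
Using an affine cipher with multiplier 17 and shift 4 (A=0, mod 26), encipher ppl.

p(15): 17·15+4=259≡25 → z
p(15): 17·15+4=259≡25 → z
l(11): 17·11+4=191≡9 → j

zzj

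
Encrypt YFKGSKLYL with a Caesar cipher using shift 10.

IPUQCUVIV

Y(24): 24+10=34≡8 → I
F(5): 5+10=15 → P
K(10): 10+10=20 → U
G(6): 6+10=16 → Q
S(18): 18+10=28≡2 → C
K(10): 10+10=20 → U
L(11): 11+10=21 → V
Y(24): 24+10=34≡8 → I
L(11): 11+10=21 → V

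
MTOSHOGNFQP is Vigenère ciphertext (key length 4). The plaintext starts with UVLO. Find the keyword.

SYDE

Subtract each crib letter from the matching ciphertext letter (mod 26):
M(12)−U(20)=-8≡18 → S
T(19)−V(21)=-2≡24 → Y
O(14)−L(11)=3 → D
S(18)−O(14)=4 → E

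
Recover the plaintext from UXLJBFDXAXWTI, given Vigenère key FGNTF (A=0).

Repeat the key across the ciphertext: FGNTFFGNTFFGN
U(20)−F(5): 15 → P
X(23)−G(6): 17 → R
L(11)−N(13): -2≡24 → Y
J(9)−T(19): -10≡16 → Q
B(1)−F(5): -4≡22 → W
F(5)−F(5): 0 → A
D(3)−G(6): -3≡23 → X
X(23)−N(13): 10 → K
A(0)−T(19): -19≡7 → H
X(23)−F(5): 18 → S
W(22)−F(5): 17 → R
T(19)−G(6): 13 → N
I(8)−N(13): -5≡21 → V

PRYQWAXKHSRNV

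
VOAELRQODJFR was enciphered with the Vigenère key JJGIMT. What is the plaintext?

Repeat the key across the ciphertext: JJGIMTJJGIMT
V(21)−J(9): 12 → M
O(14)−J(9): 5 → F
A(0)−G(6): -6≡20 → U
E(4)−I(8): -4≡22 → W
L(11)−M(12): -1≡25 → Z
R(17)−T(19): -2≡24 → Y
Q(16)−J(9): 7 → H
O(14)−J(9): 5 → F
D(3)−G(6): -3≡23 → X
J(9)−I(8): 1 → B
F(5)−M(12): -7≡19 → T
R(17)−T(19): -2≡24 → Y

MFUWZYHFXBTY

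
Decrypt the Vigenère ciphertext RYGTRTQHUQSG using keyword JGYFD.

ISIOOKKJPNJA

Repeat the key across the ciphertext: JGYFDJGYFDJG
R(17)−J(9): 8 → I
Y(24)−G(6): 18 → S
G(6)−Y(24): -18≡8 → I
T(19)−F(5): 14 → O
R(17)−D(3): 14 → O
T(19)−J(9): 10 → K
Q(16)−G(6): 10 → K
H(7)−Y(24): -17≡9 → J
U(20)−F(5): 15 → P
Q(16)−D(3): 13 → N
S(18)−J(9): 9 → J
G(6)−G(6): 0 → A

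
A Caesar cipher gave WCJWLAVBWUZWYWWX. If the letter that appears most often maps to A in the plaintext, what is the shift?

The most frequent ciphertext letter is W (appears 6 times).
W is position 22; A is position 0.
Shift = 22.

22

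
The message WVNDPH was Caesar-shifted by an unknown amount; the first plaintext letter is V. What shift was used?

1

From the crib: W(22)−V(21)=1, so the shift is 1.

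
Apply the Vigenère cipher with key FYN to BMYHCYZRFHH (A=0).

GKLMALEPSMF

Repeat the key across the message: FYNFYNFYNFY
B(1)+F(5): 6 → G
M(12)+Y(24): 36≡10 → K
Y(24)+N(13): 37≡11 → L
H(7)+F(5): 12 → M
C(2)+Y(24): 26≡0 → A
Y(24)+N(13): 37≡11 → L
Z(25)+F(5): 30≡4 → E
R(17)+Y(24): 41≡15 → P
F(5)+N(13): 18 → S
H(7)+F(5): 12 → M
H(7)+Y(24): 31≡5 → F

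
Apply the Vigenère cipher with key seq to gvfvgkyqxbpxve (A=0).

Repeat the key across the message: seqseqseqseqse
g(6)+s(18): 24 → y
v(21)+e(4): 25 → z
f(5)+q(16): 21 → v
v(21)+s(18): 39≡13 → n
g(6)+e(4): 10 → k
k(10)+q(16): 26≡0 → a
y(24)+s(18): 42≡16 → q
q(16)+e(4): 20 → u
x(23)+q(16): 39≡13 → n
b(1)+s(18): 19 → t
p(15)+e(4): 19 → t
x(23)+q(16): 39≡13 → n
v(21)+s(18): 39≡13 → n
e(4)+e(4): 8 → i

yzvnkaqunttnni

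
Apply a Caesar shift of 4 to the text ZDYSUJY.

Z(25): 25+4=29≡3 → D
D(3): 3+4=7 → H
Y(24): 24+4=28≡2 → C
S(18): 18+4=22 → W
U(20): 20+4=24 → Y
J(9): 9+4=13 → N
Y(24): 24+4=28≡2 → C

DHCWYNC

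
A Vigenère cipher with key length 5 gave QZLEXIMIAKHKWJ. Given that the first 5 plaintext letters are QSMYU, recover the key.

AHZGD

Subtract each crib letter from the matching ciphertext letter (mod 26):
Q(16)−Q(16)=0 → A
Z(25)−S(18)=7 → H
L(11)−M(12)=-1≡25 → Z
E(4)−Y(24)=-20≡6 → G
X(23)−U(20)=3 → D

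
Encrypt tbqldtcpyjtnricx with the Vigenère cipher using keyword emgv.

Repeat the key across the message: emgvemgvemgvemgv
t(19)+e(4): 23 → x
b(1)+m(12): 13 → n
q(16)+g(6): 22 → w
l(11)+v(21): 32≡6 → g
d(3)+e(4): 7 → h
t(19)+m(12): 31≡5 → f
c(2)+g(6): 8 → i
p(15)+v(21): 36≡10 → k
y(24)+e(4): 28≡2 → c
j(9)+m(12): 21 → v
t(19)+g(6): 25 → z
n(13)+v(21): 34≡8 → i
r(17)+e(4): 21 → v
i(8)+m(12): 20 → u
c(2)+g(6): 8 → i
x(23)+v(21): 44≡18 → s

xnwghfikcvzivuis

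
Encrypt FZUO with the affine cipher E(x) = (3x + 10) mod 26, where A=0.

F(5): 3·5+10=25 → Z
Z(25): 3·25+10=85≡7 → H
U(20): 3·20+10=70≡18 → S
O(14): 3·14+10=52≡0 → A

ZHSA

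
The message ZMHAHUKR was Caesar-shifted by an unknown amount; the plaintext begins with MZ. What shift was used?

From the crib: Z(25)−M(12)=13, so the shift is 13.

13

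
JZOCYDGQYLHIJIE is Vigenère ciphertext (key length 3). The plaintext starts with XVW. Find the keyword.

MES

Subtract each crib letter from the matching ciphertext letter (mod 26):
J(9)−X(23)=-14≡12 → M
Z(25)−V(21)=4 → E
O(14)−W(22)=-8≡18 → S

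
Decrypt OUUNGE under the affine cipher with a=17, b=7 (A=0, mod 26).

The inverse of 17 mod 26 is 23, since 17·23=391≡1. Apply D(y)=23·(y−7) mod 26:
O(14): 23·(14−7)=161≡5 → F
U(20): 23·(20−7)=299≡13 → N
U(20): 23·(20−7)=299≡13 → N
N(13): 23·(13−7)=138≡8 → I
G(6): 23·(6−7)=-23≡3 → D
E(4): 23·(4−7)=-69≡9 → J

FNNIDJ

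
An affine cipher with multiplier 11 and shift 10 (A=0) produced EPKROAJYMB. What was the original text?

The inverse of 11 mod 26 is 19, since 11·19=209≡1. Apply D(y)=19·(y−10) mod 26:
E(4): 19·(4−10)=-114≡16 → Q
P(15): 19·(15−10)=95≡17 → R
K(10): 19·(10−10)=0 → A
R(17): 19·(17−10)=133≡3 → D
O(14): 19·(14−10)=76≡24 → Y
A(0): 19·(0−10)=-190≡18 → S
J(9): 19·(9−10)=-19≡7 → H
Y(24): 19·(24−10)=266≡6 → G
M(12): 19·(12−10)=38≡12 → M
B(1): 19·(1−10)=-171≡11 → L

QRADYSHGML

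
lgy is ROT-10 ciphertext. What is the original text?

bwo

l(11): 11−10=1 → b
g(6): 6−10=-4≡22 → w
y(24): 24−10=14 → o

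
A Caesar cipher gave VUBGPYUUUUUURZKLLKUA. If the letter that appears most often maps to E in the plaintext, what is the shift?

16

The most frequent ciphertext letter is U (appears 8 times).
U is position 20; E is position 4.
Shift = 16.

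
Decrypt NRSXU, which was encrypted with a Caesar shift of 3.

KOPUR

N(13): 13−3=10 → K
R(17): 17−3=14 → O
S(18): 18−3=15 → P
X(23): 23−3=20 → U
U(20): 20−3=17 → R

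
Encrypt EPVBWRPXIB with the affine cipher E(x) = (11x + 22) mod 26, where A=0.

OFTHEBFPGH

E(4): 11·4+22=66≡14 → O
P(15): 11·15+22=187≡5 → F
V(21): 11·21+22=253≡19 → T
B(1): 11·1+22=33≡7 → H
W(22): 11·22+22=264≡4 → E
R(17): 11·17+22=209≡1 → B
P(15): 11·15+22=187≡5 → F
X(23): 11·23+22=275≡15 → P
I(8): 11·8+22=110≡6 → G
B(1): 11·1+22=33≡7 → H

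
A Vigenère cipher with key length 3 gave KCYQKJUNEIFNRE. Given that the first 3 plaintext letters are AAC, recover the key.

Subtract each crib letter from the matching ciphertext letter (mod 26):
K(10)−A(0)=10 → K
C(2)−A(0)=2 → C
Y(24)−C(2)=22 → W

KCW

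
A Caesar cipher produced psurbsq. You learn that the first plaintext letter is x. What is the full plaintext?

From the crib: p(15)−x(23)=-8≡18, so the shift is 18.
Subtract 18 from each ciphertext letter:
p(15): 15−18=-3≡23 → x
s(18): 18−18=0 → a
u(20): 20−18=2 → c
r(17): 17−18=-1≡25 → z
b(1): 1−18=-17≡9 → j
s(18): 18−18=0 → a
q(16): 16−18=-2≡24 → y

xaczjay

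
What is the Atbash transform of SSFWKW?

HHUDPD

S(18) → H(7)
S(18) → H(7)
F(5) → U(20)
W(22) → D(3)
K(10) → P(15)
W(22) → D(3)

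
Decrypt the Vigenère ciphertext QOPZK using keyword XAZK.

Repeat the key across the ciphertext: XAZKX
Q(16)−X(23): -7≡19 → T
O(14)−A(0): 14 → O
P(15)−Z(25): -10≡16 → Q
Z(25)−K(10): 15 → P
K(10)−X(23): -13≡13 → N

TOQPN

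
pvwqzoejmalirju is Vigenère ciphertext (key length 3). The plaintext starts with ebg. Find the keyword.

Subtract each crib letter from the matching ciphertext letter (mod 26):
p(15)−e(4)=11 → l
v(21)−b(1)=20 → u
w(22)−g(6)=16 → q

luq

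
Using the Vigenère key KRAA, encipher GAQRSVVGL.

QRQRCMVGV

Repeat the key across the message: KRAAKRAAK
G(6)+K(10): 16 → Q
A(0)+R(17): 17 → R
Q(16)+A(0): 16 → Q
R(17)+A(0): 17 → R
S(18)+K(10): 28≡2 → C
V(21)+R(17): 38≡12 → M
V(21)+A(0): 21 → V
G(6)+A(0): 6 → G
L(11)+K(10): 21 → V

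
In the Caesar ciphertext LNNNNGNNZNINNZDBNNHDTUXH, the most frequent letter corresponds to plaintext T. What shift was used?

The most frequent ciphertext letter is N (appears 11 times).
N is position 13; T is position 19.
Shift = -6≡20.

20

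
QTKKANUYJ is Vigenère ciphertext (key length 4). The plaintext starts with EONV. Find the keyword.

Subtract each crib letter from the matching ciphertext letter (mod 26):
Q(16)−E(4)=12 → M
T(19)−O(14)=5 → F
K(10)−N(13)=-3≡23 → X
K(10)−V(21)=-11≡15 → P

MFXP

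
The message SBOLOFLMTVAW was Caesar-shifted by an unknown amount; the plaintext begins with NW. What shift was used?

5

From the crib: S(18)−N(13)=5, so the shift is 5.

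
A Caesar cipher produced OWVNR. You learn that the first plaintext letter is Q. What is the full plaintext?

QYXPT

From the crib: O(14)−Q(16)=-2≡24, so the shift is 24.
Subtract 24 from each ciphertext letter:
O(14): 14−24=-10≡16 → Q
W(22): 22−24=-2≡24 → Y
V(21): 21−24=-3≡23 → X
N(13): 13−24=-11≡15 → P
R(17): 17−24=-7≡19 → T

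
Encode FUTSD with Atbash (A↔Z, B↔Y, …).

UFGHW

F(5) → U(20)
U(20) → F(5)
T(19) → G(6)
S(18) → H(7)
D(3) → W(22)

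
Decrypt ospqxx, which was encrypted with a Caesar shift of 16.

o(14): 14−16=-2≡24 → y
s(18): 18−16=2 → c
p(15): 15−16=-1≡25 → z
q(16): 16−16=0 → a
x(23): 23−16=7 → h
x(23): 23−16=7 → h

yczahh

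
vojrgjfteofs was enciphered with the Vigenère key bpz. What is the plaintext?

Repeat the key across the ciphertext: bpzbpzbpzbpz
v(21)−b(1): 20 → u
o(14)−p(15): -1≡25 → z
j(9)−z(25): -16≡10 → k
r(17)−b(1): 16 → q
g(6)−p(15): -9≡17 → r
j(9)−z(25): -16≡10 → k
f(5)−b(1): 4 → e
t(19)−p(15): 4 → e
e(4)−z(25): -21≡5 → f
o(14)−b(1): 13 → n
f(5)−p(15): -10≡16 → q
s(18)−z(25): -7≡19 → t

uzkqrkeefnqt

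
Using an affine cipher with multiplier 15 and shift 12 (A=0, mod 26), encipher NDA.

ZFM

N(13): 15·13+12=207≡25 → Z
D(3): 15·3+12=57≡5 → F
A(0): 15·0+12=12 → M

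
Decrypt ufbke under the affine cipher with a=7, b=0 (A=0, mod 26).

The inverse of 7 mod 26 is 15, since 7·15=105≡1. Apply D(y)=15·(y−0) mod 26:
u(20): 15·(20−0)=300≡14 → o
f(5): 15·(5−0)=75≡23 → x
b(1): 15·(1−0)=15 → p
k(10): 15·(10−0)=150≡20 → u
e(4): 15·(4−0)=60≡8 → i

oxpui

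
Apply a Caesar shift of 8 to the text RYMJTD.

R(17): 17+8=25 → Z
Y(24): 24+8=32≡6 → G
M(12): 12+8=20 → U
J(9): 9+8=17 → R
T(19): 19+8=27≡1 → B
D(3): 3+8=11 → L

ZGURBL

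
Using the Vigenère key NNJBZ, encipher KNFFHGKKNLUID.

XAOGGTXTOKHVM

Repeat the key across the message: NNJBZNNJBZNNJ
K(10)+N(13): 23 → X
N(13)+N(13): 26≡0 → A
F(5)+J(9): 14 → O
F(5)+B(1): 6 → G
H(7)+Z(25): 32≡6 → G
G(6)+N(13): 19 → T
K(10)+N(13): 23 → X
K(10)+J(9): 19 → T
N(13)+B(1): 14 → O
L(11)+Z(25): 36≡10 → K
U(20)+N(13): 33≡7 → H
I(8)+N(13): 21 → V
D(3)+J(9): 12 → M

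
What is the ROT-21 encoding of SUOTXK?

NPJOSF

S(18): 18+21=39≡13 → N
U(20): 20+21=41≡15 → P
O(14): 14+21=35≡9 → J
T(19): 19+21=40≡14 → O
X(23): 23+21=44≡18 → S
K(10): 10+21=31≡5 → F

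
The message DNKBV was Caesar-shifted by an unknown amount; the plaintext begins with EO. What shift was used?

25

From the crib: D(3)−E(4)=-1≡25, so the shift is 25.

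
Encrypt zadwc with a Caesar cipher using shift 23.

wxatz

z(25): 25+23=48≡22 → w
a(0): 0+23=23 → x
d(3): 3+23=26≡0 → a
w(22): 22+23=45≡19 → t
c(2): 2+23=25 → z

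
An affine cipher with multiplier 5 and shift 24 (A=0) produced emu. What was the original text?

The inverse of 5 mod 26 is 21, since 5·21=105≡1. Apply D(y)=21·(y−24) mod 26:
e(4): 21·(4−24)=-420≡22 → w
m(12): 21·(12−24)=-252≡8 → i
u(20): 21·(20−24)=-84≡20 → u

wiu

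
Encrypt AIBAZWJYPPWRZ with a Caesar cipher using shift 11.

A(0): 0+11=11 → L
I(8): 8+11=19 → T
B(1): 1+11=12 → M
A(0): 0+11=11 → L
Z(25): 25+11=36≡10 → K
W(22): 22+11=33≡7 → H
J(9): 9+11=20 → U
Y(24): 24+11=35≡9 → J
P(15): 15+11=26≡0 → A
P(15): 15+11=26≡0 → A
W(22): 22+11=33≡7 → H
R(17): 17+11=28≡2 → C
Z(25): 25+11=36≡10 → K

LTMLKHUJAAHCK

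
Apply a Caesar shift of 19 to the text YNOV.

Y(24): 24+19=43≡17 → R
N(13): 13+19=32≡6 → G
O(14): 14+19=33≡7 → H
V(21): 21+19=40≡14 → O

RGHO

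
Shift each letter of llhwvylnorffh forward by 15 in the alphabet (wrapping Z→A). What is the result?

aawlknacdguuw

l(11): 11+15=26≡0 → a
l(11): 11+15=26≡0 → a
h(7): 7+15=22 → w
w(22): 22+15=37≡11 → l
v(21): 21+15=36≡10 → k
y(24): 24+15=39≡13 → n
l(11): 11+15=26≡0 → a
n(13): 13+15=28≡2 → c
o(14): 14+15=29≡3 → d
r(17): 17+15=32≡6 → g
f(5): 5+15=20 → u
f(5): 5+15=20 → u
h(7): 7+15=22 → w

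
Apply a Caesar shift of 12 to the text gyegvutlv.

g(6): 6+12=18 → s
y(24): 24+12=36≡10 → k
e(4): 4+12=16 → q
g(6): 6+12=18 → s
v(21): 21+12=33≡7 → h
u(20): 20+12=32≡6 → g
t(19): 19+12=31≡5 → f
l(11): 11+12=23 → x
v(21): 21+12=33≡7 → h

skqshgfxh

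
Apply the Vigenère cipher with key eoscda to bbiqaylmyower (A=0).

fpasdypaqqzev

Repeat the key across the message: eoscdaeoscdae
b(1)+e(4): 5 → f
b(1)+o(14): 15 → p
i(8)+s(18): 26≡0 → a
q(16)+c(2): 18 → s
a(0)+d(3): 3 → d
y(24)+a(0): 24 → y
l(11)+e(4): 15 → p
m(12)+o(14): 26≡0 → a
y(24)+s(18): 42≡16 → q
o(14)+c(2): 16 → q
w(22)+d(3): 25 → z
e(4)+a(0): 4 → e
r(17)+e(4): 21 → v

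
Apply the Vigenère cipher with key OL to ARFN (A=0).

Repeat the key across the message: OLOL
A(0)+O(14): 14 → O
R(17)+L(11): 28≡2 → C
F(5)+O(14): 19 → T
N(13)+L(11): 24 → Y

OCTY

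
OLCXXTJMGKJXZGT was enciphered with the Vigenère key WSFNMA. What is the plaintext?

STXKLTNUBXXXDOO

Repeat the key across the ciphertext: WSFNMAWSFNMAWSF
O(14)−W(22): -8≡18 → S
L(11)−S(18): -7≡19 → T
C(2)−F(5): -3≡23 → X
X(23)−N(13): 10 → K
X(23)−M(12): 11 → L
T(19)−A(0): 19 → T
J(9)−W(22): -13≡13 → N
M(12)−S(18): -6≡20 → U
G(6)−F(5): 1 → B
K(10)−N(13): -3≡23 → X
J(9)−M(12): -3≡23 → X
X(23)−A(0): 23 → X
Z(25)−W(22): 3 → D
G(6)−S(18): -12≡14 → O
T(19)−F(5): 14 → O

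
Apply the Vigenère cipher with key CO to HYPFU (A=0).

Repeat the key across the message: COCOC
H(7)+C(2): 9 → J
Y(24)+O(14): 38≡12 → M
P(15)+C(2): 17 → R
F(5)+O(14): 19 → T
U(20)+C(2): 22 → W

JMRTW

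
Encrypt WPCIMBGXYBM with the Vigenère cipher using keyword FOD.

Repeat the key across the message: FODFODFODFO
W(22)+F(5): 27≡1 → B
P(15)+O(14): 29≡3 → D
C(2)+D(3): 5 → F
I(8)+F(5): 13 → N
M(12)+O(14): 26≡0 → A
B(1)+D(3): 4 → E
G(6)+F(5): 11 → L
X(23)+O(14): 37≡11 → L
Y(24)+D(3): 27≡1 → B
B(1)+F(5): 6 → G
M(12)+O(14): 26≡0 → A

BDFNAELLBGA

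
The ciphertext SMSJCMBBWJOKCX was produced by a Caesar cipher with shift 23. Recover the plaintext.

VPVMFPEEZMRNFA

S(18): 18−23=-5≡21 → V
M(12): 12−23=-11≡15 → P
S(18): 18−23=-5≡21 → V
J(9): 9−23=-14≡12 → M
C(2): 2−23=-21≡5 → F
M(12): 12−23=-11≡15 → P
B(1): 1−23=-22≡4 → E
B(1): 1−23=-22≡4 → E
W(22): 22−23=-1≡25 → Z
J(9): 9−23=-14≡12 → M
O(14): 14−23=-9≡17 → R
K(10): 10−23=-13≡13 → N
C(2): 2−23=-21≡5 → F
X(23): 23−23=0 → A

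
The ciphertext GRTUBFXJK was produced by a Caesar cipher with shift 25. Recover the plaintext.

G(6): 6−25=-19≡7 → H
R(17): 17−25=-8≡18 → S
T(19): 19−25=-6≡20 → U
U(20): 20−25=-5≡21 → V
B(1): 1−25=-24≡2 → C
F(5): 5−25=-20≡6 → G
X(23): 23−25=-2≡24 → Y
J(9): 9−25=-16≡10 → K
K(10): 10−25=-15≡11 → L

HSUVCGYKL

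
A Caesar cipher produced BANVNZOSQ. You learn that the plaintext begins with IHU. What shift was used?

From the crib: B(1)−I(8)=-7≡19, so the shift is 19.

19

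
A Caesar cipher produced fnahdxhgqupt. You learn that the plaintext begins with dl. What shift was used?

2

From the crib: f(5)−d(3)=2, so the shift is 2.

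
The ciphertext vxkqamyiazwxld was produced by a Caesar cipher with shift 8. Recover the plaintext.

npciseqasropdv

v(21): 21−8=13 → n
x(23): 23−8=15 → p
k(10): 10−8=2 → c
q(16): 16−8=8 → i
a(0): 0−8=-8≡18 → s
m(12): 12−8=4 → e
y(24): 24−8=16 → q
i(8): 8−8=0 → a
a(0): 0−8=-8≡18 → s
z(25): 25−8=17 → r
w(22): 22−8=14 → o
x(23): 23−8=15 → p
l(11): 11−8=3 → d
d(3): 3−8=-5≡21 → v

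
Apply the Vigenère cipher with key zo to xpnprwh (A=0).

Repeat the key across the message: zozozoz
x(23)+z(25): 48≡22 → w
p(15)+o(14): 29≡3 → d
n(13)+z(25): 38≡12 → m
p(15)+o(14): 29≡3 → d
r(17)+z(25): 42≡16 → q
w(22)+o(14): 36≡10 → k
h(7)+z(25): 32≡6 → g

wdmdqkg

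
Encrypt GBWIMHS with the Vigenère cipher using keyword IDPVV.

OELDHPV

Repeat the key across the message: IDPVVID
G(6)+I(8): 14 → O
B(1)+D(3): 4 → E
W(22)+P(15): 37≡11 → L
I(8)+V(21): 29≡3 → D
M(12)+V(21): 33≡7 → H
H(7)+I(8): 15 → P
S(18)+D(3): 21 → V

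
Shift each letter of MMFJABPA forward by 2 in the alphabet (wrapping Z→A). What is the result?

OOHLCDRC

M(12): 12+2=14 → O
M(12): 12+2=14 → O
F(5): 5+2=7 → H
J(9): 9+2=11 → L
A(0): 0+2=2 → C
B(1): 1+2=3 → D
P(15): 15+2=17 → R
A(0): 0+2=2 → C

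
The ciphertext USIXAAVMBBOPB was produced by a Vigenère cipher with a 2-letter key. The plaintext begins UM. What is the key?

AG

Subtract each crib letter from the matching ciphertext letter (mod 26):
U(20)−U(20)=0 → A
S(18)−M(12)=6 → G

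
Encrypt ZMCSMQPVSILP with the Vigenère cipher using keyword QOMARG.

Repeat the key across the message: QOMARGQOMARG
Z(25)+Q(16): 41≡15 → P
M(12)+O(14): 26≡0 → A
C(2)+M(12): 14 → O
S(18)+A(0): 18 → S
M(12)+R(17): 29≡3 → D
Q(16)+G(6): 22 → W
P(15)+Q(16): 31≡5 → F
V(21)+O(14): 35≡9 → J
S(18)+M(12): 30≡4 → E
I(8)+A(0): 8 → I
L(11)+R(17): 28≡2 → C
P(15)+G(6): 21 → V

PAOSDWFJEICV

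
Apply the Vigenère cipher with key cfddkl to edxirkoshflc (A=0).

Repeat the key across the message: cfddklcfddkl
e(4)+c(2): 6 → g
d(3)+f(5): 8 → i
x(23)+d(3): 26≡0 → a
i(8)+d(3): 11 → l
r(17)+k(10): 27≡1 → b
k(10)+l(11): 21 → v
o(14)+c(2): 16 → q
s(18)+f(5): 23 → x
h(7)+d(3): 10 → k
f(5)+d(3): 8 → i
l(11)+k(10): 21 → v
c(2)+l(11): 13 → n

gialbvqxkivn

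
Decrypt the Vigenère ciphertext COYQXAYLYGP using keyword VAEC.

Repeat the key across the ciphertext: VAECVAECVAE
C(2)−V(21): -19≡7 → H
O(14)−A(0): 14 → O
Y(24)−E(4): 20 → U
Q(16)−C(2): 14 → O
X(23)−V(21): 2 → C
A(0)−A(0): 0 → A
Y(24)−E(4): 20 → U
L(11)−C(2): 9 → J
Y(24)−V(21): 3 → D
G(6)−A(0): 6 → G
P(15)−E(4): 11 → L

HOUOCAUJDGL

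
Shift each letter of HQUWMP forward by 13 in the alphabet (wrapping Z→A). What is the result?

H(7): 7+13=20 → U
Q(16): 16+13=29≡3 → D
U(20): 20+13=33≡7 → H
W(22): 22+13=35≡9 → J
M(12): 12+13=25 → Z
P(15): 15+13=28≡2 → C

UDHJZC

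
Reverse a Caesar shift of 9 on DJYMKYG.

D(3): 3−9=-6≡20 → U
J(9): 9−9=0 → A
Y(24): 24−9=15 → P
M(12): 12−9=3 → D
K(10): 10−9=1 → B
Y(24): 24−9=15 → P
G(6): 6−9=-3≡23 → X

UAPDBPX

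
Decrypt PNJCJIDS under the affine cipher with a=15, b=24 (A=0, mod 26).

PBZCZSJK

The inverse of 15 mod 26 is 7, since 15·7=105≡1. Apply D(y)=7·(y−24) mod 26:
P(15): 7·(15−24)=-63≡15 → P
N(13): 7·(13−24)=-77≡1 → B
J(9): 7·(9−24)=-105≡25 → Z
C(2): 7·(2−24)=-154≡2 → C
J(9): 7·(9−24)=-105≡25 → Z
I(8): 7·(8−24)=-112≡18 → S
D(3): 7·(3−24)=-147≡9 → J
S(18): 7·(18−24)=-42≡10 → K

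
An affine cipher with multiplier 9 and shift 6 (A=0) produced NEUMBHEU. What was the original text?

The inverse of 9 mod 26 is 3, since 9·3=27≡1. Apply D(y)=3·(y−6) mod 26:
N(13): 3·(13−6)=21 → V
E(4): 3·(4−6)=-6≡20 → U
U(20): 3·(20−6)=42≡16 → Q
M(12): 3·(12−6)=18 → S
B(1): 3·(1−6)=-15≡11 → L
H(7): 3·(7−6)=3 → D
E(4): 3·(4−6)=-6≡20 → U
U(20): 3·(20−6)=42≡16 → Q

VUQSLDUQ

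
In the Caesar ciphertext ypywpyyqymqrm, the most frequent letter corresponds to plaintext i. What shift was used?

16

The most frequent ciphertext letter is y (appears 5 times).
y is position 24; i is position 8.
Shift = 16.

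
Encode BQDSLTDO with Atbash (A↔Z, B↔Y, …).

YJWHOGWL

B(1) → Y(24)
Q(16) → J(9)
D(3) → W(22)
S(18) → H(7)
L(11) → O(14)
T(19) → G(6)
D(3) → W(22)
O(14) → L(11)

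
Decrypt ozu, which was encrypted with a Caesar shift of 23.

o(14): 14−23=-9≡17 → r
z(25): 25−23=2 → c
u(20): 20−23=-3≡23 → x

rcx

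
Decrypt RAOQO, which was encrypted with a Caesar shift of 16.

R(17): 17−16=1 → B
A(0): 0−16=-16≡10 → K
O(14): 14−16=-2≡24 → Y
Q(16): 16−16=0 → A
O(14): 14−16=-2≡24 → Y

BKYAY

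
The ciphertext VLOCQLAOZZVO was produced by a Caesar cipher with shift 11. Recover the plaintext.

KADRFAPDOOKD

V(21): 21−11=10 → K
L(11): 11−11=0 → A
O(14): 14−11=3 → D
C(2): 2−11=-9≡17 → R
Q(16): 16−11=5 → F
L(11): 11−11=0 → A
A(0): 0−11=-11≡15 → P
O(14): 14−11=3 → D
Z(25): 25−11=14 → O
Z(25): 25−11=14 → O
V(21): 21−11=10 → K
O(14): 14−11=3 → D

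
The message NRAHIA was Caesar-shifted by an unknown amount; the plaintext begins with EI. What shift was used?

9

From the crib: N(13)−E(4)=9, so the shift is 9.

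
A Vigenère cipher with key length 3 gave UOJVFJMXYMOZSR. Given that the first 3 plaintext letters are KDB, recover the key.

Subtract each crib letter from the matching ciphertext letter (mod 26):
U(20)−K(10)=10 → K
O(14)−D(3)=11 → L
J(9)−B(1)=8 → I

KLI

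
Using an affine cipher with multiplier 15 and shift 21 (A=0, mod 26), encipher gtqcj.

hubza

g(6): 15·6+21=111≡7 → h
t(19): 15·19+21=306≡20 → u
q(16): 15·16+21=261≡1 → b
c(2): 15·2+21=51≡25 → z
j(9): 15·9+21=156≡0 → a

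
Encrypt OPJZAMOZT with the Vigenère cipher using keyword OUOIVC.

Repeat the key across the message: OUOIVCOUO
O(14)+O(14): 28≡2 → C
P(15)+U(20): 35≡9 → J
J(9)+O(14): 23 → X
Z(25)+I(8): 33≡7 → H
A(0)+V(21): 21 → V
M(12)+C(2): 14 → O
O(14)+O(14): 28≡2 → C
Z(25)+U(20): 45≡19 → T
T(19)+O(14): 33≡7 → H

CJXHVOCTH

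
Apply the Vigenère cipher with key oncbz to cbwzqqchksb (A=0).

Repeat the key across the message: oncbzoncbzo
c(2)+o(14): 16 → q
b(1)+n(13): 14 → o
w(22)+c(2): 24 → y
z(25)+b(1): 26≡0 → a
q(16)+z(25): 41≡15 → p
q(16)+o(14): 30≡4 → e
c(2)+n(13): 15 → p
h(7)+c(2): 9 → j
k(10)+b(1): 11 → l
s(18)+z(25): 43≡17 → r
b(1)+o(14): 15 → p

qoyapepjlrp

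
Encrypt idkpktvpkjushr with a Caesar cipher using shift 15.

xszezikezyjhwg

i(8): 8+15=23 → x
d(3): 3+15=18 → s
k(10): 10+15=25 → z
p(15): 15+15=30≡4 → e
k(10): 10+15=25 → z
t(19): 19+15=34≡8 → i
v(21): 21+15=36≡10 → k
p(15): 15+15=30≡4 → e
k(10): 10+15=25 → z
j(9): 9+15=24 → y
u(20): 20+15=35≡9 → j
s(18): 18+15=33≡7 → h
h(7): 7+15=22 → w
r(17): 17+15=32≡6 → g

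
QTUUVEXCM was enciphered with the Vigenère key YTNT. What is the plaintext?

SAHBXLKJO

Repeat the key across the ciphertext: YTNTYTNTY
Q(16)−Y(24): -8≡18 → S
T(19)−T(19): 0 → A
U(20)−N(13): 7 → H
U(20)−T(19): 1 → B
V(21)−Y(24): -3≡23 → X
E(4)−T(19): -15≡11 → L
X(23)−N(13): 10 → K
C(2)−T(19): -17≡9 → J
M(12)−Y(24): -12≡14 → O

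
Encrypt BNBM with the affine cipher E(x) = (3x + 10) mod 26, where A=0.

NXNU

B(1): 3·1+10=13 → N
N(13): 3·13+10=49≡23 → X
B(1): 3·1+10=13 → N
M(12): 3·12+10=46≡20 → U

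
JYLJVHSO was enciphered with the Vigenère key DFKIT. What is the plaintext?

GTBBCENE

Repeat the key across the ciphertext: DFKITDFK
J(9)−D(3): 6 → G
Y(24)−F(5): 19 → T
L(11)−K(10): 1 → B
J(9)−I(8): 1 → B
V(21)−T(19): 2 → C
H(7)−D(3): 4 → E
S(18)−F(5): 13 → N
O(14)−K(10): 4 → E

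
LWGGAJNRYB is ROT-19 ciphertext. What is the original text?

SDNNHQUYFI

L(11): 11−19=-8≡18 → S
W(22): 22−19=3 → D
G(6): 6−19=-13≡13 → N
G(6): 6−19=-13≡13 → N
A(0): 0−19=-19≡7 → H
J(9): 9−19=-10≡16 → Q
N(13): 13−19=-6≡20 → U
R(17): 17−19=-2≡24 → Y
Y(24): 24−19=5 → F
B(1): 1−19=-18≡8 → I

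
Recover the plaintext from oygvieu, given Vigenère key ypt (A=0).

qjnxtlw

Repeat the key across the ciphertext: yptypty
o(14)−y(24): -10≡16 → q
y(24)−p(15): 9 → j
g(6)−t(19): -13≡13 → n
v(21)−y(24): -3≡23 → x
i(8)−p(15): -7≡19 → t
e(4)−t(19): -15≡11 → l
u(20)−y(24): -4≡22 → w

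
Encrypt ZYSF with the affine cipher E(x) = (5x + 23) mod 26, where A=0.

Z(25): 5·25+23=148≡18 → S
Y(24): 5·24+23=143≡13 → N
S(18): 5·18+23=113≡9 → J
F(5): 5·5+23=48≡22 → W

SNJW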